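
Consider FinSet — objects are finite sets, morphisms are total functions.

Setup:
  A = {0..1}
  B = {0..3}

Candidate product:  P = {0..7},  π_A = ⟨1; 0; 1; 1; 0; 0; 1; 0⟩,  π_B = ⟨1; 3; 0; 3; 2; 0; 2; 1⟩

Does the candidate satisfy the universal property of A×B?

Answer: VALID PRODUCT

Derivation:
|A|·|B| = 2·4 = 8;  |P| = 8
Check the pairing map k ↦ (π_A(k), π_B(k)):
  0 : (1,1)
  1 : (0,3)
  2 : (1,0)
  3 : (1,3)
  4 : (0,2)
  5 : (0,0)
  6 : (1,2)
  7 : (0,1)
distinct pairs in image: 8 / 8 needed
  → bijection onto A×B; projections well-typed.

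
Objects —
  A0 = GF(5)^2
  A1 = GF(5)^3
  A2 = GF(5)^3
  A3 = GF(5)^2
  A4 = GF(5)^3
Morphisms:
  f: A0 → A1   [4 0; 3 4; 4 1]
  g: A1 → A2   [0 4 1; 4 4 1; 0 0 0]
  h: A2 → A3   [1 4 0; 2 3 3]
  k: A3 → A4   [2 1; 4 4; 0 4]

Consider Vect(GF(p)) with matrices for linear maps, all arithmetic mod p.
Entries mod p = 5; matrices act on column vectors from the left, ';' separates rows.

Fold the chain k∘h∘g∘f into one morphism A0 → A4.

Answer: [1 0; 3 0; 2 0]

Trace:
  e0=[1,0] f→[4,3,4] g→[1,2,0] h→[4,3] k→[1,3,2]
  e1=[0,1] f→[0,4,1] g→[2,2,0] h→[0,0] k→[0,0,0]
result: [1 0; 3 0; 2 0]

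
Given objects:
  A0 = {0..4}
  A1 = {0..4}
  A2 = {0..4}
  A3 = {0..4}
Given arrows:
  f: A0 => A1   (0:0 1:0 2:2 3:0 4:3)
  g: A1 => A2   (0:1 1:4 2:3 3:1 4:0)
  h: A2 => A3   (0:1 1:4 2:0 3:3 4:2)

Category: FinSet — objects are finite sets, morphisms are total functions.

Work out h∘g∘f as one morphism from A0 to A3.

Answer: (0:4 1:4 2:3 3:4 4:4)

Work:
  0 f=>0 g=>1 h=>4
  1 f=>0 g=>1 h=>4
  2 f=>2 g=>3 h=>3
  3 f=>0 g=>1 h=>4
  4 f=>3 g=>1 h=>4
result: (0:4 1:4 2:3 3:4 4:4)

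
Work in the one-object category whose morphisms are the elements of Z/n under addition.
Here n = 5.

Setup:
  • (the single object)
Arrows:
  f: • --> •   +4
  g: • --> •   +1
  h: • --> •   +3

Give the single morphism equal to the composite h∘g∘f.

Answer: +3

Derivation:
  0 +4≡4 +1≡0 +3≡3  (mod 5)
⟦path⟧: +3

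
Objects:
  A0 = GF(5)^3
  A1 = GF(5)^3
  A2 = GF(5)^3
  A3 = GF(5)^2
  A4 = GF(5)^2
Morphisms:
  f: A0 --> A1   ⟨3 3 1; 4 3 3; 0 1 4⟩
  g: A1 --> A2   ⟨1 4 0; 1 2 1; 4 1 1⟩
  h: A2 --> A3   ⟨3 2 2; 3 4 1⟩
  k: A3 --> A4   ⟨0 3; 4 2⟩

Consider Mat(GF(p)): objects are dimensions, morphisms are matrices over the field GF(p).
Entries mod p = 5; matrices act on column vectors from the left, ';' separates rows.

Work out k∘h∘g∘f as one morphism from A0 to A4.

Answer: ⟨1 3 2; 3 0 0⟩

Derivation:
  e0=⟨1,0,0⟩ f-->⟨3,4,0⟩ g-->⟨4,1,1⟩ h-->⟨1,2⟩ k-->⟨1,3⟩
  e1=⟨0,1,0⟩ f-->⟨3,3,1⟩ g-->⟨0,0,1⟩ h-->⟨2,1⟩ k-->⟨3,0⟩
  e2=⟨0,0,1⟩ f-->⟨1,3,4⟩ g-->⟨3,1,1⟩ h-->⟨3,4⟩ k-->⟨2,0⟩
⟦path⟧: ⟨1 3 2; 3 0 0⟩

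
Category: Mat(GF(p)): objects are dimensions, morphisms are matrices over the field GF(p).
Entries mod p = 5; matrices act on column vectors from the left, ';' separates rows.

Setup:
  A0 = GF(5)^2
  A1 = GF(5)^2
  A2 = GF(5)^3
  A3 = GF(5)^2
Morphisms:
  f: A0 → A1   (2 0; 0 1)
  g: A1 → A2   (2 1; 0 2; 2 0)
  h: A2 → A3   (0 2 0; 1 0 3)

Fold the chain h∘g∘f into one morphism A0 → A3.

  e0=(1,0) f→(2,0) g→(4,0,4) h→(0,1)
  e1=(0,1) f→(0,1) g→(1,2,0) h→(4,1)
composite: (0 4; 1 1)

Answer: (0 4; 1 1)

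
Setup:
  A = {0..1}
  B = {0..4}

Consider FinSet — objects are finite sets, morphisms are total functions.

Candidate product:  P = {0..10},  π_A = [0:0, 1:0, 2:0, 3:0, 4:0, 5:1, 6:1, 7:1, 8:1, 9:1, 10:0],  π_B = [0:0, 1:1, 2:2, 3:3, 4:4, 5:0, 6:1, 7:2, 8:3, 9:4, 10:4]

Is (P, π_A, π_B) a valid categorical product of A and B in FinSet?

|A|·|B| = 2·5 = 10;  |P| = 11
  → cardinalities differ; no bijection possible.

Answer: NOT A VALID PRODUCT — |P|=11 ≠ |A|·|B|=10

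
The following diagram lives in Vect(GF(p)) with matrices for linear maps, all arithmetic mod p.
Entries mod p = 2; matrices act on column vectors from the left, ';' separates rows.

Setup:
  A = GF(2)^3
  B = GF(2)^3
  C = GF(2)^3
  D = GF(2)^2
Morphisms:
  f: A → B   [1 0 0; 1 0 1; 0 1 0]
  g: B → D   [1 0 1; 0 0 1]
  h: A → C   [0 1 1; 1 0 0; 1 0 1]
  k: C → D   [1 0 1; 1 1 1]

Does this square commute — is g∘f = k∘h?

Answer: COMMUTES

Trace:
Path 1 = f;g:
  e0=[1,0,0] f→[1,1,0] g→[1,0]
  e1=[0,1,0] f→[0,0,1] g→[1,1]
  e2=[0,0,1] f→[0,1,0] g→[0,0]
  ⟦path⟧₁ = [1 1 0; 0 1 0]
Path 2 = h;k:
  e0=[1,0,0] h→[0,1,1] k→[1,0]
  e1=[0,1,0] h→[1,0,0] k→[1,1]
  e2=[0,0,1] h→[1,0,1] k→[0,0]
  ⟦path⟧₂ = [1 1 0; 0 1 0]
Equal? equal; square commutes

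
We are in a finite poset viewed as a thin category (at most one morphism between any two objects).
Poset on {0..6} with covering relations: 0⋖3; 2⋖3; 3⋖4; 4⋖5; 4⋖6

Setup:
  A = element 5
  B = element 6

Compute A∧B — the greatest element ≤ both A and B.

{x : x≤A ∧ x≤B} = {0,2,3,4}  (A=5, B=6)
  0 ≤ 4
  2 ≤ 4
  3 ≤ 4
  4 ≤ 4
glb = 4

Answer: A∧B = 4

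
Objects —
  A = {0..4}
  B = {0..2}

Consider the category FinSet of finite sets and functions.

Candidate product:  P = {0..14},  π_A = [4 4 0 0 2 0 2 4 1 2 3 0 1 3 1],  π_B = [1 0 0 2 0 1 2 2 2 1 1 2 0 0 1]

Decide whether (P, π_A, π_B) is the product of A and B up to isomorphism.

Answer: NOT A VALID PRODUCT — duplicate pair at indices 3,11

Work:
|A|·|B| = 5·3 = 15;  |P| = 15
Check the pairing map k ↦ (π_A(k), π_B(k)):
  0 ↦ (4,1)
  1 ↦ (4,0)
  2 ↦ (0,0)
  3 ↦ (0,2)
  4 ↦ (2,0)
  5 ↦ (0,1)
  6 ↦ (2,2)
  7 ↦ (4,2)
  8 ↦ (1,2)
  9 ↦ (2,1)
  10 ↦ (3,1)
  11 ↦ (0,2)  ✗ repeats pair of k=3
  12 ↦ (1,0)
  13 ↦ (3,0)
  14 ↦ (1,1)
distinct pairs in image: 14 / 15 needed
  → (0,2) hit at k=3 and k=11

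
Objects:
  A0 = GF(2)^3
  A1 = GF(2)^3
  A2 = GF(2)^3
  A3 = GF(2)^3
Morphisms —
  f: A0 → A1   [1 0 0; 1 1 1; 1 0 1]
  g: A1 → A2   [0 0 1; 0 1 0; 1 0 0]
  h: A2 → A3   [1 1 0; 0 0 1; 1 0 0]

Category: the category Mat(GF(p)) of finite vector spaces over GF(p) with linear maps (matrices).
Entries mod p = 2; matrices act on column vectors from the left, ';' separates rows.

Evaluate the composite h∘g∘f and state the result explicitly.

  e0=[1,0,0] f→[1,1,1] g→[1,1,1] h→[0,1,1]
  e1=[0,1,0] f→[0,1,0] g→[0,1,0] h→[1,0,0]
  e2=[0,0,1] f→[0,1,1] g→[1,1,0] h→[0,0,1]
⟦path⟧: [0 1 0; 1 0 0; 1 0 1]

Answer: [0 1 0; 1 0 0; 1 0 1]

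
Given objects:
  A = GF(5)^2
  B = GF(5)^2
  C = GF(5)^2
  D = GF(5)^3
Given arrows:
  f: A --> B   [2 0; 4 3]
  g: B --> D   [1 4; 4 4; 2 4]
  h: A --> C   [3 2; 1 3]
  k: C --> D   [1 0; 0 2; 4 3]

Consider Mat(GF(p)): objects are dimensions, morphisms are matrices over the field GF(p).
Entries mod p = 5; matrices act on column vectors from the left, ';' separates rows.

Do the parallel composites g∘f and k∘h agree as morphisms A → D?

Path 1 = f;g:
  e0=(1,0) f-->(2,4) g-->(3,4,0)
  e1=(0,1) f-->(0,3) g-->(2,2,2)
  result₁ = [3 2; 4 2; 0 2]
Path 2 = h;k:
  e0=(1,0) h-->(3,1) k-->(3,2,0)
  e1=(0,1) h-->(2,3) k-->(2,1,2)
  result₂ = [3 2; 2 1; 0 2]
Equal? distinct morphisms ✗

Answer: DOES NOT COMMUTE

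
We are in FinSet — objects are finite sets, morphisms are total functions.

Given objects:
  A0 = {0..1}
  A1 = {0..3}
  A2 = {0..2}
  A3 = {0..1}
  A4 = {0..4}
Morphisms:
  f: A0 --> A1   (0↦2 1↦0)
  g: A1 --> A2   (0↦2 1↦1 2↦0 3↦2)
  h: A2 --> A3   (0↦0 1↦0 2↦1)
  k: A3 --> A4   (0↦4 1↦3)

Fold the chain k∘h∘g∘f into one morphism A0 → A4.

  0 f-->2 g-->0 h-->0 k-->4
  1 f-->0 g-->2 h-->1 k-->3
⟦path⟧: (0↦4 1↦3)

Answer: (0↦4 1↦3)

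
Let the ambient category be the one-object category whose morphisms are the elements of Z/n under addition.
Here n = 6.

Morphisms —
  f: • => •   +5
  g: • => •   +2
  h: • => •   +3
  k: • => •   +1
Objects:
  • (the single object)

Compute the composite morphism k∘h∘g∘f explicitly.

Answer: +5

Trace:
  0 +5≡5 +2≡1 +3≡4 +1≡5  (mod 6)
composite: +5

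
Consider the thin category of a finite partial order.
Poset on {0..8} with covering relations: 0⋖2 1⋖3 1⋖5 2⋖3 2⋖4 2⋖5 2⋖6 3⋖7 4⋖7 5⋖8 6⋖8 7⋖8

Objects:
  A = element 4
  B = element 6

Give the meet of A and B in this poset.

Lower bounds of A=4 and B=6: {0,2}
  0 ⊑ 2
  2 ⊑ 2
glb = 2

Answer: A∧B = 2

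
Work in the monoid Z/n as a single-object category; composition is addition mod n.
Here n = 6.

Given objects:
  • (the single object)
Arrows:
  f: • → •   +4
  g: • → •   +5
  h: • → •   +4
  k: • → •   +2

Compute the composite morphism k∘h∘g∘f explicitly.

  0 +4≡4 +5≡3 +4≡1 +2≡3  (mod 6)
result: +3

Answer: +3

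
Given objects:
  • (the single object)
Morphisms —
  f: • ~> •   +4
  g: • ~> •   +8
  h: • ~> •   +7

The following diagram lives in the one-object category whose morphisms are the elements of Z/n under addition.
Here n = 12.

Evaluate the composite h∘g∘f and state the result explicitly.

Answer: +7

Derivation:
  0 +4≡4 +8≡0 +7≡7  (mod 12)
result: +7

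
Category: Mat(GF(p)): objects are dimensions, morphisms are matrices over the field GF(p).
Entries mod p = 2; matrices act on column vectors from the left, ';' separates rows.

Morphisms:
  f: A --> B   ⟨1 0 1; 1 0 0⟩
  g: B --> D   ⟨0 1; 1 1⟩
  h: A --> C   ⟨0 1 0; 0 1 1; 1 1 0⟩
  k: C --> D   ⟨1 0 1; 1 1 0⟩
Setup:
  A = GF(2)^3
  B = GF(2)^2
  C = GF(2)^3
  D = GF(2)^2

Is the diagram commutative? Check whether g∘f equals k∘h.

1) trace f;g:
  e0=(1,0,0) f-->(1,1) g-->(1,0)
  e1=(0,1,0) f-->(0,0) g-->(0,0)
  e2=(0,0,1) f-->(1,0) g-->(0,1)
  result₁ = ⟨1 0 0; 0 0 1⟩
2) trace h;k:
  e0=(1,0,0) h-->(0,0,1) k-->(1,0)
  e1=(0,1,0) h-->(1,1,1) k-->(0,0)
  e2=(0,0,1) h-->(0,1,0) k-->(0,1)
  result₂ = ⟨1 0 0; 0 0 1⟩
Equal? same morphism ✓

Answer: COMMUTES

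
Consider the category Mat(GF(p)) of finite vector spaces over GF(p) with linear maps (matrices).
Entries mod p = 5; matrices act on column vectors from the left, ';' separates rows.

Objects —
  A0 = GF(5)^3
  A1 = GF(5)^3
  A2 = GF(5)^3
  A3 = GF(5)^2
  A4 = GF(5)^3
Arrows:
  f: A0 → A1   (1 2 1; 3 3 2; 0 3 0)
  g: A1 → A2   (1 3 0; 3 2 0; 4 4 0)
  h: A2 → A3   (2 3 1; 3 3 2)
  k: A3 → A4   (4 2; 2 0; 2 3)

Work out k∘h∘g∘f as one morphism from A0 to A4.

Answer: (0 0 0; 1 1 4; 3 3 2)

Derivation:
  e0=[1,0,0] f→[1,3,0] g→[0,4,1] h→[3,4] k→[0,1,3]
  e1=[0,1,0] f→[2,3,3] g→[1,2,0] h→[3,4] k→[0,1,3]
  e2=[0,0,1] f→[1,2,0] g→[2,2,2] h→[2,1] k→[0,4,2]
composite: (0 0 0; 1 1 4; 3 3 2)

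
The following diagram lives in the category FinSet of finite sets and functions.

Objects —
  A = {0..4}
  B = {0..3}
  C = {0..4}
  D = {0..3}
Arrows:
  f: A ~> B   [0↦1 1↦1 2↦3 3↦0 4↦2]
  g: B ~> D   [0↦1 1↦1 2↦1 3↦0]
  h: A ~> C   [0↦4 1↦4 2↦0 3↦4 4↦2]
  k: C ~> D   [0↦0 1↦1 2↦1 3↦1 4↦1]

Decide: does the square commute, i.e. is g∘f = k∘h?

Along f;g (path 1):
  0 f~>1 g~>1
  1 f~>1 g~>1
  2 f~>3 g~>0
  3 f~>0 g~>1
  4 f~>2 g~>1
  ⟦path⟧₁ = [0↦1 1↦1 2↦0 3↦1 4↦1]
Along h;k (path 2):
  0 h~>4 k~>1
  1 h~>4 k~>1
  2 h~>0 k~>0
  3 h~>4 k~>1
  4 h~>2 k~>1
  ⟦path⟧₂ = [0↦1 1↦1 2↦0 3↦1 4↦1]
Equal? equal; square commutes

Answer: COMMUTES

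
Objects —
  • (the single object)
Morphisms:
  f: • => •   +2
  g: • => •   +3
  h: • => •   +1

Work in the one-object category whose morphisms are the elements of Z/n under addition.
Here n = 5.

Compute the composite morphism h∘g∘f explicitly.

Answer: +1

Derivation:
  0 +2≡2 +3≡0 +1≡1  (mod 5)
result: +1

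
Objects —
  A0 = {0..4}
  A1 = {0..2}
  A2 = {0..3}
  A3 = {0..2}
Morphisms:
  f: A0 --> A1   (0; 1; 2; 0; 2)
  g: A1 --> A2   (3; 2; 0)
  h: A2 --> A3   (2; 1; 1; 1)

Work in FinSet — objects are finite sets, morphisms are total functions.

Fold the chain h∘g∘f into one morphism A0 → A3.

  0 f-->0 g-->3 h-->1
  1 f-->1 g-->2 h-->1
  2 f-->2 g-->0 h-->2
  3 f-->0 g-->3 h-->1
  4 f-->2 g-->0 h-->2
result: (1; 1; 2; 1; 2)

Answer: (1; 1; 2; 1; 2)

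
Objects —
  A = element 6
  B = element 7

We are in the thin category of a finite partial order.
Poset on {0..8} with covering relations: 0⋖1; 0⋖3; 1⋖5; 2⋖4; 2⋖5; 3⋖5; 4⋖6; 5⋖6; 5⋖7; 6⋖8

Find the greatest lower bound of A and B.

Common predecessors of 6,7: {0,1,2,3,5}
  0 <= 5
  1 <= 5
  2 <= 5
  3 <= 5
  5 <= 5
glb = 5

Answer: A∧B = 5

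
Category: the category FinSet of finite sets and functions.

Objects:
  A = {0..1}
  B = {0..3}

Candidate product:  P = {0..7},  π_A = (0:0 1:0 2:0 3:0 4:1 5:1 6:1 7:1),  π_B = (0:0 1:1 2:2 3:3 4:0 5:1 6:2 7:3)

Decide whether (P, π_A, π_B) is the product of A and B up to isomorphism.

Answer: VALID PRODUCT

Work:
|A|·|B| = 2·4 = 8;  |P| = 8
Check the pairing map k ↦ (π_A(k), π_B(k)):
  0 : (0,0)
  1 : (0,1)
  2 : (0,2)
  3 : (0,3)
  4 : (1,0)
  5 : (1,1)
  6 : (1,2)
  7 : (1,3)
distinct pairs in image: 8 / 8 needed
  → bijection onto A×B; projections well-typed.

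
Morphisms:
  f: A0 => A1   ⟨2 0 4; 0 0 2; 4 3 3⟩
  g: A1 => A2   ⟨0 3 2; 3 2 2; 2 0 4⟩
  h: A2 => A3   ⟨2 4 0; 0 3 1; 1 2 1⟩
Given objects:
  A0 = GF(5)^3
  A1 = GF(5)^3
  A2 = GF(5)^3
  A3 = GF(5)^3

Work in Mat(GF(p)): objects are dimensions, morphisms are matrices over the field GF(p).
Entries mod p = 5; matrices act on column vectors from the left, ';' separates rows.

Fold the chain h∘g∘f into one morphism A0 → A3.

Answer: ⟨2 1 2; 2 0 1; 1 0 1⟩

Trace:
  e0=⟨1,0,0⟩ f=>⟨2,0,4⟩ g=>⟨3,4,0⟩ h=>⟨2,2,1⟩
  e1=⟨0,1,0⟩ f=>⟨0,0,3⟩ g=>⟨1,1,2⟩ h=>⟨1,0,0⟩
  e2=⟨0,0,1⟩ f=>⟨4,2,3⟩ g=>⟨2,2,0⟩ h=>⟨2,1,1⟩
⟦path⟧: ⟨2 1 2; 2 0 1; 1 0 1⟩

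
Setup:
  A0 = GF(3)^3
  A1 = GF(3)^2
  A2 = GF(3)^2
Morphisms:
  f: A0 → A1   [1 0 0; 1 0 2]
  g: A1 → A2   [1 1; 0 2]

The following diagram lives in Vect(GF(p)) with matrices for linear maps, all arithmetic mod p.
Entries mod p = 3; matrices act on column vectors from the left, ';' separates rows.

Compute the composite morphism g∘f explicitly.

  e0=⟨1,0,0⟩ f→⟨1,1⟩ g→⟨2,2⟩
  e1=⟨0,1,0⟩ f→⟨0,0⟩ g→⟨0,0⟩
  e2=⟨0,0,1⟩ f→⟨0,2⟩ g→⟨2,1⟩
⟦path⟧: [2 0 2; 2 0 1]

Answer: [2 0 2; 2 0 1]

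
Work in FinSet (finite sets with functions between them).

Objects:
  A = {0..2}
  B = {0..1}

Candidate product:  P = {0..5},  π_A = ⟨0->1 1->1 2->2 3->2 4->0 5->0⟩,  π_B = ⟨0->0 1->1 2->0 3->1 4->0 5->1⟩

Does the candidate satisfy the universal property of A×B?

|A|·|B| = 3·2 = 6;  |P| = 6
Check the pairing map k ↦ (π_A(k), π_B(k)):
  0 -> (1,0)
  1 -> (1,1)
  2 -> (2,0)
  3 -> (2,1)
  4 -> (0,0)
  5 -> (0,1)
distinct pairs in image: 6 / 6 needed
  → bijection onto A×B; projections well-typed.

Answer: VALID PRODUCT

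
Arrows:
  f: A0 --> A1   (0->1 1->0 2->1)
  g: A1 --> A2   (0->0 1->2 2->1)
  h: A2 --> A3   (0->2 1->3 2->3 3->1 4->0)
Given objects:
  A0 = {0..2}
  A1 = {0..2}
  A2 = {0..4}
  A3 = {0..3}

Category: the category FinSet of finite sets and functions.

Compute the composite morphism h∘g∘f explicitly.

Answer: (0->3 1->2 2->3)

Work:
  0 f-->1 g-->2 h-->3
  1 f-->0 g-->0 h-->2
  2 f-->1 g-->2 h-->3
result: (0->3 1->2 2->3)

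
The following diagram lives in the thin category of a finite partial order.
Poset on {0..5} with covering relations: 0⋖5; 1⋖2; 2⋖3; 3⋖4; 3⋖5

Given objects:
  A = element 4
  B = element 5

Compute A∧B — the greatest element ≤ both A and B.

Lower bounds of A=4 and B=5: {1,2,3}
  1 ⊑ 3
  2 ⊑ 3
  3 ⊑ 3
glb = 3

Answer: A∧B = 3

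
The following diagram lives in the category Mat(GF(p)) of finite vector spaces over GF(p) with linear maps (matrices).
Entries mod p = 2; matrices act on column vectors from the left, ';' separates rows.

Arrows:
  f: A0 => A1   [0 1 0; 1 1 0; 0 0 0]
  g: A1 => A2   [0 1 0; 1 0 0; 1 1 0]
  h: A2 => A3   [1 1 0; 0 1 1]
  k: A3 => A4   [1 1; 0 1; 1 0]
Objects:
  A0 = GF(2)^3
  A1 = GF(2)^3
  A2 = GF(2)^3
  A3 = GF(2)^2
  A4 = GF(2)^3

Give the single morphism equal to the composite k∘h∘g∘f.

Answer: [0 1 0; 1 1 0; 1 0 0]

Derivation:
  e0=[1,0,0] f=>[0,1,0] g=>[1,0,1] h=>[1,1] k=>[0,1,1]
  e1=[0,1,0] f=>[1,1,0] g=>[1,1,0] h=>[0,1] k=>[1,1,0]
  e2=[0,0,1] f=>[0,0,0] g=>[0,0,0] h=>[0,0] k=>[0,0,0]
result: [0 1 0; 1 1 0; 1 0 0]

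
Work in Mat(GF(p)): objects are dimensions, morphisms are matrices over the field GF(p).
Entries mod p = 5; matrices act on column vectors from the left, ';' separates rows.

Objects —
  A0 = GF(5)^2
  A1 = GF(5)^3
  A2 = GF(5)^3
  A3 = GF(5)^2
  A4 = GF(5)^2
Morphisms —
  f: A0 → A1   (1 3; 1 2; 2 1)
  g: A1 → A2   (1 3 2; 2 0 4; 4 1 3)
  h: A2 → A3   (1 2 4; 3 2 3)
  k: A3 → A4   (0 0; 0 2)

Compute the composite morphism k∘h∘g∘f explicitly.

Answer: (0 0; 4 3)

Derivation:
  e0=[1,0] f→[1,1,2] g→[3,0,1] h→[2,2] k→[0,4]
  e1=[0,1] f→[3,2,1] g→[1,0,2] h→[4,4] k→[0,3]
result: (0 0; 4 3)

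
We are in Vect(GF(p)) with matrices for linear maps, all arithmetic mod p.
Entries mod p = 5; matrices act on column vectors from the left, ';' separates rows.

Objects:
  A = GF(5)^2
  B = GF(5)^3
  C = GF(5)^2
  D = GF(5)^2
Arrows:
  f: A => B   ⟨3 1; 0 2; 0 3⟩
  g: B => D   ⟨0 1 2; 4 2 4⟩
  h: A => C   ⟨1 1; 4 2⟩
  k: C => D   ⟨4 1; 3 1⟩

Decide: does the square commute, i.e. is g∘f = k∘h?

1) trace f;g:
  e0=(1,0) f=>(3,0,0) g=>(0,2)
  e1=(0,1) f=>(1,2,3) g=>(3,0)
  result₁ = ⟨0 3; 2 0⟩
2) trace h;k:
  e0=(1,0) h=>(1,4) k=>(3,2)
  e1=(0,1) h=>(1,2) k=>(1,0)
  result₂ = ⟨3 1; 2 0⟩
Equal? NO — does not commute

Answer: DOES NOT COMMUTE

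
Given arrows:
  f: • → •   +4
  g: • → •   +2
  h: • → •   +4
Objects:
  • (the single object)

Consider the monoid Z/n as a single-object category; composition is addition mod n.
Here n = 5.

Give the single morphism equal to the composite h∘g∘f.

Answer: +0

Derivation:
  0 +4≡4 +2≡1 +4≡0  (mod 5)
composite: +0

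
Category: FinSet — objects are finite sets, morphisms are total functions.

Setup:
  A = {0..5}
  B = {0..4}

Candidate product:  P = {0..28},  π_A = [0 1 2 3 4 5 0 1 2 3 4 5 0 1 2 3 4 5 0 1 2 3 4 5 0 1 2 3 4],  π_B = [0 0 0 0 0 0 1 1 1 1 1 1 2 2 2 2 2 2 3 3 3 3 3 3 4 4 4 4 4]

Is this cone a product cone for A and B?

Answer: NOT A VALID PRODUCT — |P|=29 ≠ |A|·|B|=30

Derivation:
|A|·|B| = 6·5 = 30;  |P| = 29
  → cardinalities differ; no bijection possible.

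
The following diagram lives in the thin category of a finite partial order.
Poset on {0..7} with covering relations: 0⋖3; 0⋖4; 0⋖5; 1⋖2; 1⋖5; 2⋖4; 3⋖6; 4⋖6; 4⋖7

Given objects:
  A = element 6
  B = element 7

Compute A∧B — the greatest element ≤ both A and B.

Answer: A∧B = 4

Work:
Common predecessors of 6,7: {0,1,2,4}
  0 ⊑ 4
  1 ⊑ 4
  2 ⊑ 4
  4 ⊑ 4
glb = 4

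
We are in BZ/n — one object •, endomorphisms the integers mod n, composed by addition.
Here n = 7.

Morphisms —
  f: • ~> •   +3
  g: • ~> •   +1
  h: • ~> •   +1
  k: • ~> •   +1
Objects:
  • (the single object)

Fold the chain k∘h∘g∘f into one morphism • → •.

Answer: +6

Trace:
  0 +3≡3 +1≡4 +1≡5 +1≡6  (mod 7)
⟦path⟧: +6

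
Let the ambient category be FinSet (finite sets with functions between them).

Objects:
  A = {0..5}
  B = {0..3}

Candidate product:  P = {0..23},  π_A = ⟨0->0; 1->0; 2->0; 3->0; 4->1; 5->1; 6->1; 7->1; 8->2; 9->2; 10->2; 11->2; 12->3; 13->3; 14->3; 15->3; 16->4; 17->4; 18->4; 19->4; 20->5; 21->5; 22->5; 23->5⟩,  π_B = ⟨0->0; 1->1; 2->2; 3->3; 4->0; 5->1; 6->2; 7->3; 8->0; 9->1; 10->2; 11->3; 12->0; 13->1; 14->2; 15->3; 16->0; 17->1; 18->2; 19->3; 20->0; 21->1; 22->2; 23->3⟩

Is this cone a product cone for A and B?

Answer: VALID PRODUCT

Work:
|A|·|B| = 6·4 = 24;  |P| = 24
Check the pairing map k ↦ (π_A(k), π_B(k)):
  0 -> (0,0)
  1 -> (0,1)
  2 -> (0,2)
  3 -> (0,3)
  4 -> (1,0)
  5 -> (1,1)
  6 -> (1,2)
  7 -> (1,3)
  8 -> (2,0)
  9 -> (2,1)
  10 -> (2,2)
  11 -> (2,3)
  12 -> (3,0)
  13 -> (3,1)
  14 -> (3,2)
  15 -> (3,3)
  16 -> (4,0)
  17 -> (4,1)
  18 -> (4,2)
  19 -> (4,3)
  20 -> (5,0)
  21 -> (5,1)
  22 -> (5,2)
  23 -> (5,3)
distinct pairs in image: 24 / 24 needed
  → bijection onto A×B; projections well-typed.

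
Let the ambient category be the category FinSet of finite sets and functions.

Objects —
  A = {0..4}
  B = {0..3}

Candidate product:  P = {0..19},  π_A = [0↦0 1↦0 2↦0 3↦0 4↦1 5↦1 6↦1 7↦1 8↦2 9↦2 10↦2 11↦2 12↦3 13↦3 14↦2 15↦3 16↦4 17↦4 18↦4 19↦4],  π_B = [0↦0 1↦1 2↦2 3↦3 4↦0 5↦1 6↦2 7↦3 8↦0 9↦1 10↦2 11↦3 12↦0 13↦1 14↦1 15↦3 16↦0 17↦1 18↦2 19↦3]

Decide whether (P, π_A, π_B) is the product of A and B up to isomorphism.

|A|·|B| = 5·4 = 20;  |P| = 20
Check the pairing map k ↦ (π_A(k), π_B(k)):
  0 ↦ (0,0)
  1 ↦ (0,1)
  2 ↦ (0,2)
  3 ↦ (0,3)
  4 ↦ (1,0)
  5 ↦ (1,1)
  6 ↦ (1,2)
  7 ↦ (1,3)
  8 ↦ (2,0)
  9 ↦ (2,1)
  10 ↦ (2,2)
  11 ↦ (2,3)
  12 ↦ (3,0)
  13 ↦ (3,1)
  14 ↦ (2,1)  ✗ repeats pair of k=9
  15 ↦ (3,3)
  16 ↦ (4,0)
  17 ↦ (4,1)
  18 ↦ (4,2)
  19 ↦ (4,3)
distinct pairs in image: 19 / 20 needed
  → (2,1) hit at k=9 and k=14

Answer: NOT A VALID PRODUCT — duplicate pair at indices 9,14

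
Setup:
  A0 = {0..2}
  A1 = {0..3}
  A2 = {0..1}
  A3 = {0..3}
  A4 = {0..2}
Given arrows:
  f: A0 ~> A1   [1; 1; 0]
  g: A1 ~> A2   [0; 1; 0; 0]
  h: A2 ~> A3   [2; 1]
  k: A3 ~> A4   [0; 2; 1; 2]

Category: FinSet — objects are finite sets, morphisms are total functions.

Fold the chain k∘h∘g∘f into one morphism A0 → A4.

  0 f~>1 g~>1 h~>1 k~>2
  1 f~>1 g~>1 h~>1 k~>2
  2 f~>0 g~>0 h~>2 k~>1
composite: [2; 2; 1]

Answer: [2; 2; 1]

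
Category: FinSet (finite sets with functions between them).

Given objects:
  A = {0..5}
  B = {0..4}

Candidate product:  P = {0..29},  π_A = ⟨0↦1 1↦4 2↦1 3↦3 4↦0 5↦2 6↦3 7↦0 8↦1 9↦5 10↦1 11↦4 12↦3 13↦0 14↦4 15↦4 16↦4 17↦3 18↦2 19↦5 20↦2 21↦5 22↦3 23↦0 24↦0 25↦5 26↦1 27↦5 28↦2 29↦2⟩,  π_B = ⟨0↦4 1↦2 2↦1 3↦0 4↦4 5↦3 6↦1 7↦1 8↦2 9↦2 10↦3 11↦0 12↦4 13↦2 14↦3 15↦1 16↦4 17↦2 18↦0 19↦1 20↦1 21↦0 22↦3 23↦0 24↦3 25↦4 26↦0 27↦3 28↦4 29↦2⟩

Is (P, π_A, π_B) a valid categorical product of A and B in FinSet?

Answer: VALID PRODUCT

Derivation:
|A|·|B| = 6·5 = 30;  |P| = 30
Check the pairing map k ↦ (π_A(k), π_B(k)):
  0 ↦ (1,4)
  1 ↦ (4,2)
  2 ↦ (1,1)
  3 ↦ (3,0)
  4 ↦ (0,4)
  5 ↦ (2,3)
  6 ↦ (3,1)
  7 ↦ (0,1)
  8 ↦ (1,2)
  9 ↦ (5,2)
  10 ↦ (1,3)
  11 ↦ (4,0)
  12 ↦ (3,4)
  13 ↦ (0,2)
  14 ↦ (4,3)
  15 ↦ (4,1)
  16 ↦ (4,4)
  17 ↦ (3,2)
  18 ↦ (2,0)
  19 ↦ (5,1)
  20 ↦ (2,1)
  21 ↦ (5,0)
  22 ↦ (3,3)
  23 ↦ (0,0)
  24 ↦ (0,3)
  25 ↦ (5,4)
  26 ↦ (1,0)
  27 ↦ (5,3)
  28 ↦ (2,4)
  29 ↦ (2,2)
distinct pairs in image: 30 / 30 needed
  → bijection onto A×B; projections well-typed.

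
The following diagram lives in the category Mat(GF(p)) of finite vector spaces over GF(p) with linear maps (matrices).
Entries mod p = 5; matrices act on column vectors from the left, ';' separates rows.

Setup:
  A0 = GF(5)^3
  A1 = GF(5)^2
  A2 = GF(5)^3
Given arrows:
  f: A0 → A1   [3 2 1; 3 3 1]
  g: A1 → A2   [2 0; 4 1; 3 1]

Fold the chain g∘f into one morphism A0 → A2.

  e0=⟨1,0,0⟩ f→⟨3,3⟩ g→⟨1,0,2⟩
  e1=⟨0,1,0⟩ f→⟨2,3⟩ g→⟨4,1,4⟩
  e2=⟨0,0,1⟩ f→⟨1,1⟩ g→⟨2,0,4⟩
⟦path⟧: [1 4 2; 0 1 0; 2 4 4]

Answer: [1 4 2; 0 1 0; 2 4 4]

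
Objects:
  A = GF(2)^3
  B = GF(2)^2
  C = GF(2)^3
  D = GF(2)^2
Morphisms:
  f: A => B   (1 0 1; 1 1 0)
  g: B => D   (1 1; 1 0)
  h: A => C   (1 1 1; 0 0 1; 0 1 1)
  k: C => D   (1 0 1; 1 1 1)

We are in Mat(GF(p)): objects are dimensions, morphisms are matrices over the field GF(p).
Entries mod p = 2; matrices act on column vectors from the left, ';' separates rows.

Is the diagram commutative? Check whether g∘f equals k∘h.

Answer: DOES NOT COMMUTE

Derivation:
Path 1 = f;g:
  e0=[1,0,0] f=>[1,1] g=>[0,1]
  e1=[0,1,0] f=>[0,1] g=>[1,0]
  e2=[0,0,1] f=>[1,0] g=>[1,1]
  ⟦path⟧₁ = (0 1 1; 1 0 1)
Path 2 = h;k:
  e0=[1,0,0] h=>[1,0,0] k=>[1,1]
  e1=[0,1,0] h=>[1,0,1] k=>[0,0]
  e2=[0,0,1] h=>[1,1,1] k=>[0,1]
  ⟦path⟧₂ = (1 0 0; 1 0 1)
Equal? distinct morphisms ✗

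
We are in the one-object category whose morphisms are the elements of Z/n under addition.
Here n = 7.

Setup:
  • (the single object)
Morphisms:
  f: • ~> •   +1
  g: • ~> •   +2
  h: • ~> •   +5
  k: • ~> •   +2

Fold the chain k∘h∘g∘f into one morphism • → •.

Answer: +3

Derivation:
  0 +1≡1 +2≡3 +5≡1 +2≡3  (mod 7)
⟦path⟧: +3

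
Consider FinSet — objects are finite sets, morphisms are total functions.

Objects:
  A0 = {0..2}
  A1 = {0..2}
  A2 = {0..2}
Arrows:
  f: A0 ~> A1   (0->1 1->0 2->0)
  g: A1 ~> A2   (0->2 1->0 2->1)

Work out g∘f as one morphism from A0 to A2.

  0 f~>1 g~>0
  1 f~>0 g~>2
  2 f~>0 g~>2
⟦path⟧: (0->0 1->2 2->2)

Answer: (0->0 1->2 2->2)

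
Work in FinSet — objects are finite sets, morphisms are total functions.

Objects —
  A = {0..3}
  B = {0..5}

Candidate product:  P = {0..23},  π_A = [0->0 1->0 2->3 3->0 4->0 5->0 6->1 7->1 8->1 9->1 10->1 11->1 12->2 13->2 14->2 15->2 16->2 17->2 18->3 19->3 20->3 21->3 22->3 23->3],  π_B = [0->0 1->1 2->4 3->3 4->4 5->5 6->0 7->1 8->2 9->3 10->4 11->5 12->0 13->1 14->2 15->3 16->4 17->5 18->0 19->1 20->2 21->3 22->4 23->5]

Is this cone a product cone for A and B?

|A|·|B| = 4·6 = 24;  |P| = 24
Check the pairing map k ↦ (π_A(k), π_B(k)):
  0 -> (0,0)
  1 -> (0,1)
  2 -> (3,4)
  3 -> (0,3)
  4 -> (0,4)
  5 -> (0,5)
  6 -> (1,0)
  7 -> (1,1)
  8 -> (1,2)
  9 -> (1,3)
  10 -> (1,4)
  11 -> (1,5)
  12 -> (2,0)
  13 -> (2,1)
  14 -> (2,2)
  15 -> (2,3)
  16 -> (2,4)
  17 -> (2,5)
  18 -> (3,0)
  19 -> (3,1)
  20 -> (3,2)
  21 -> (3,3)
  22 -> (3,4)  ✗ repeats pair of k=2
  23 -> (3,5)
distinct pairs in image: 23 / 24 needed
  → (3,4) hit at k=2 and k=22

Answer: NOT A VALID PRODUCT — duplicate pair at indices 22,2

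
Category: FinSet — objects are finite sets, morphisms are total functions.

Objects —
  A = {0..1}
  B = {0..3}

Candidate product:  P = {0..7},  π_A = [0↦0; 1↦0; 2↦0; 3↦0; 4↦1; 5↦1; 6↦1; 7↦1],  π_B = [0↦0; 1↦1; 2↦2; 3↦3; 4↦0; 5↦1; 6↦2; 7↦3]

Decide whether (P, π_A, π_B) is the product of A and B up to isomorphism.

Answer: VALID PRODUCT

Work:
|A|·|B| = 2·4 = 8;  |P| = 8
Check the pairing map k ↦ (π_A(k), π_B(k)):
  0 ↦ (0,0)
  1 ↦ (0,1)
  2 ↦ (0,2)
  3 ↦ (0,3)
  4 ↦ (1,0)
  5 ↦ (1,1)
  6 ↦ (1,2)
  7 ↦ (1,3)
distinct pairs in image: 8 / 8 needed
  → bijection onto A×B; projections well-typed.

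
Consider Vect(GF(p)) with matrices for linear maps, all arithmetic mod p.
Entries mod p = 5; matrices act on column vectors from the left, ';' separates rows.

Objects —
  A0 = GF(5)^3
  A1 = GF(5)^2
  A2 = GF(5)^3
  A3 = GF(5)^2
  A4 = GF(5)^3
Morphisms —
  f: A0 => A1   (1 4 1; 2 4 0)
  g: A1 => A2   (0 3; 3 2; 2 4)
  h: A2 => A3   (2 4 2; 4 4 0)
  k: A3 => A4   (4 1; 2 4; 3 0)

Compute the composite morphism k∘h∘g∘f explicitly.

Answer: (2 1 1; 3 1 0; 0 1 3)

Derivation:
  e0=⟨1,0,0⟩ f=>⟨1,2⟩ g=>⟨1,2,0⟩ h=>⟨0,2⟩ k=>⟨2,3,0⟩
  e1=⟨0,1,0⟩ f=>⟨4,4⟩ g=>⟨2,0,4⟩ h=>⟨2,3⟩ k=>⟨1,1,1⟩
  e2=⟨0,0,1⟩ f=>⟨1,0⟩ g=>⟨0,3,2⟩ h=>⟨1,2⟩ k=>⟨1,0,3⟩
⟦path⟧: (2 1 1; 3 1 0; 0 1 3)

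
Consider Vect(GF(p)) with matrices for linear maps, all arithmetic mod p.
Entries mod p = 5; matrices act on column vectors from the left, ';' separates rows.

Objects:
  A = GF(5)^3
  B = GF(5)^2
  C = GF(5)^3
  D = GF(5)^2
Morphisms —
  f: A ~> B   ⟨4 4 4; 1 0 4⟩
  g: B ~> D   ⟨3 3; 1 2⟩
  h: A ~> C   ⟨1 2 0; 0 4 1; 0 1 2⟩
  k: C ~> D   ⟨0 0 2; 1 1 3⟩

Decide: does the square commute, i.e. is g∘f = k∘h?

Along f;g (path 1):
  e0=⟨1,0,0⟩ f~>⟨4,1⟩ g~>⟨0,1⟩
  e1=⟨0,1,0⟩ f~>⟨4,0⟩ g~>⟨2,4⟩
  e2=⟨0,0,1⟩ f~>⟨4,4⟩ g~>⟨4,2⟩
  result₁ = ⟨0 2 4; 1 4 2⟩
Along h;k (path 2):
  e0=⟨1,0,0⟩ h~>⟨1,0,0⟩ k~>⟨0,1⟩
  e1=⟨0,1,0⟩ h~>⟨2,4,1⟩ k~>⟨2,4⟩
  e2=⟨0,0,1⟩ h~>⟨0,1,2⟩ k~>⟨4,2⟩
  result₂ = ⟨0 2 4; 1 4 2⟩
Equal? equal; square commutes

Answer: COMMUTES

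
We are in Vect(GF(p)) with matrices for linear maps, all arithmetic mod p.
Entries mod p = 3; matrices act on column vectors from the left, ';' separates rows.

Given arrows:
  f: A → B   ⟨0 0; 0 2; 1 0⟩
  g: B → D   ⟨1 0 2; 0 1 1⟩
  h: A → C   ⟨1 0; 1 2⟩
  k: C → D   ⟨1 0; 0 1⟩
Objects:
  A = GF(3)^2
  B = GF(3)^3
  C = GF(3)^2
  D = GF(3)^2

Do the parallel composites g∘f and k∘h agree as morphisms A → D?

Along f;g (path 1):
  e0=⟨1,0⟩ f→⟨0,0,1⟩ g→⟨2,1⟩
  e1=⟨0,1⟩ f→⟨0,2,0⟩ g→⟨0,2⟩
  ⟦path⟧₁ = ⟨2 0; 1 2⟩
Along h;k (path 2):
  e0=⟨1,0⟩ h→⟨1,1⟩ k→⟨1,1⟩
  e1=⟨0,1⟩ h→⟨0,2⟩ k→⟨0,2⟩
  ⟦path⟧₂ = ⟨1 0; 1 2⟩
Equal? NO — does not commute

Answer: DOES NOT COMMUTE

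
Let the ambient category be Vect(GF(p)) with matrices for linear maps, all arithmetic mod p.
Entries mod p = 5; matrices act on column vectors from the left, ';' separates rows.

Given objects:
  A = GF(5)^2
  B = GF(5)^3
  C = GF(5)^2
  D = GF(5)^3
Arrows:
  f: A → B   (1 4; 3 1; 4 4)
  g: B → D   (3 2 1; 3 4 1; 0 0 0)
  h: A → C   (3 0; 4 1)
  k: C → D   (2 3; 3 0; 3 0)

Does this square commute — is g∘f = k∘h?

Answer: DOES NOT COMMUTE

Work:
1) trace f;g:
  e0=⟨1,0⟩ f→⟨1,3,4⟩ g→⟨3,4,0⟩
  e1=⟨0,1⟩ f→⟨4,1,4⟩ g→⟨3,0,0⟩
  ⟦path⟧₁ = (3 3; 4 0; 0 0)
2) trace h;k:
  e0=⟨1,0⟩ h→⟨3,4⟩ k→⟨3,4,4⟩
  e1=⟨0,1⟩ h→⟨0,1⟩ k→⟨3,0,0⟩
  ⟦path⟧₂ = (3 3; 4 0; 4 0)
Equal? differ; not commutative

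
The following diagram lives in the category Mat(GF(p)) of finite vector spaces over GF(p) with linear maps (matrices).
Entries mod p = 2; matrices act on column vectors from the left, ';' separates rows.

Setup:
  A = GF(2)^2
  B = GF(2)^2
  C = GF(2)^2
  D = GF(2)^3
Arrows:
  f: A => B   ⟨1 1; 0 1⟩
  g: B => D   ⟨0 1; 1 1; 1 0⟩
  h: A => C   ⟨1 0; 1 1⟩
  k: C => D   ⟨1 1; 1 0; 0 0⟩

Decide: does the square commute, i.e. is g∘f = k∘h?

Answer: DOES NOT COMMUTE

Work:
Along f;g (path 1):
  e0=⟨1,0⟩ f=>⟨1,0⟩ g=>⟨0,1,1⟩
  e1=⟨0,1⟩ f=>⟨1,1⟩ g=>⟨1,0,1⟩
  composite₁ = ⟨0 1; 1 0; 1 1⟩
Along h;k (path 2):
  e0=⟨1,0⟩ h=>⟨1,1⟩ k=>⟨0,1,0⟩
  e1=⟨0,1⟩ h=>⟨0,1⟩ k=>⟨1,0,0⟩
  composite₂ = ⟨0 1; 1 0; 0 0⟩
Equal? NO — does not commute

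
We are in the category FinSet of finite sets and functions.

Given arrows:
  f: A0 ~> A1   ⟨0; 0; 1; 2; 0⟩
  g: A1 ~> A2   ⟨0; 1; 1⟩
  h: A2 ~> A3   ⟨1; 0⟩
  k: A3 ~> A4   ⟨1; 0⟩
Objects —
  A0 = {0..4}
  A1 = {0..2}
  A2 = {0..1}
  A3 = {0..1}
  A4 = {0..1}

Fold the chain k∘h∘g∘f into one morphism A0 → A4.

Answer: ⟨0; 0; 1; 1; 0⟩

Derivation:
  0 f~>0 g~>0 h~>1 k~>0
  1 f~>0 g~>0 h~>1 k~>0
  2 f~>1 g~>1 h~>0 k~>1
  3 f~>2 g~>1 h~>0 k~>1
  4 f~>0 g~>0 h~>1 k~>0
composite: ⟨0; 0; 1; 1; 0⟩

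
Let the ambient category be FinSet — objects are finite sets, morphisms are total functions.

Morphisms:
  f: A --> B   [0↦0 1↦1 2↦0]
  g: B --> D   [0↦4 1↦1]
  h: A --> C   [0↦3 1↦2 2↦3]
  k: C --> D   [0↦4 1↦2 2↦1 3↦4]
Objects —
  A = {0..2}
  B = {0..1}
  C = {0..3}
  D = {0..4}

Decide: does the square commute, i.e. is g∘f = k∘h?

Path 1 = f;g:
  0 f-->0 g-->4
  1 f-->1 g-->1
  2 f-->0 g-->4
  result₁ = [0↦4 1↦1 2↦4]
Path 2 = h;k:
  0 h-->3 k-->4
  1 h-->2 k-->1
  2 h-->3 k-->4
  result₂ = [0↦4 1↦1 2↦4]
Equal? equal; square commutes

Answer: COMMUTES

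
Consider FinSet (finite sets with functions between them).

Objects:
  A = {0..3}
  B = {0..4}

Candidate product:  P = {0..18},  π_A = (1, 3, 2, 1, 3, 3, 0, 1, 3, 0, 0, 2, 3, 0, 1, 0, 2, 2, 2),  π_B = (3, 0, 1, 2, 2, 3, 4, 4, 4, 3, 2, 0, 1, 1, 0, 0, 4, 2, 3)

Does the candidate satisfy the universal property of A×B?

|A|·|B| = 4·5 = 20;  |P| = 19
  → cardinalities differ; no bijection possible.

Answer: NOT A VALID PRODUCT — |P|=19 ≠ |A|·|B|=20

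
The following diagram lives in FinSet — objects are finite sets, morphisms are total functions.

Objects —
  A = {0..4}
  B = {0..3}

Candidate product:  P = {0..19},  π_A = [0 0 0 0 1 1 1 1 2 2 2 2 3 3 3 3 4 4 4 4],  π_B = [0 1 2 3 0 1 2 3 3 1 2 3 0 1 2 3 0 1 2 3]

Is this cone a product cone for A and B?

|A|·|B| = 5·4 = 20;  |P| = 20
Check the pairing map k ↦ (π_A(k), π_B(k)):
  0 ↦ (0,0)
  1 ↦ (0,1)
  2 ↦ (0,2)
  3 ↦ (0,3)
  4 ↦ (1,0)
  5 ↦ (1,1)
  6 ↦ (1,2)
  7 ↦ (1,3)
  8 ↦ (2,3)
  9 ↦ (2,1)
  10 ↦ (2,2)
  11 ↦ (2,3)  ✗ repeats pair of k=8
  12 ↦ (3,0)
  13 ↦ (3,1)
  14 ↦ (3,2)
  15 ↦ (3,3)
  16 ↦ (4,0)
  17 ↦ (4,1)
  18 ↦ (4,2)
  19 ↦ (4,3)
distinct pairs in image: 19 / 20 needed
  → (2,3) hit at k=8 and k=11

Answer: NOT A VALID PRODUCT — duplicate pair at indices 11,8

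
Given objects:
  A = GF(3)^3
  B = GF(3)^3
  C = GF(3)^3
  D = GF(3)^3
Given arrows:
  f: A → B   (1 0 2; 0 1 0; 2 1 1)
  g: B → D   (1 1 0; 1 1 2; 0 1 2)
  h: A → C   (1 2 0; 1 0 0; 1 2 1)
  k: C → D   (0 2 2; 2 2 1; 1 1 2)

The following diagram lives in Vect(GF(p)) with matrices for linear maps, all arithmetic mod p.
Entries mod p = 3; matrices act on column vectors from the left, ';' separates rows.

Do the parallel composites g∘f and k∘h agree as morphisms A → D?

Along f;g (path 1):
  e0=(1,0,0) f→(1,0,2) g→(1,2,1)
  e1=(0,1,0) f→(0,1,1) g→(1,0,0)
  e2=(0,0,1) f→(2,0,1) g→(2,1,2)
  ⟦path⟧₁ = (1 1 2; 2 0 1; 1 0 2)
Along h;k (path 2):
  e0=(1,0,0) h→(1,1,1) k→(1,2,1)
  e1=(0,1,0) h→(2,0,2) k→(1,0,0)
  e2=(0,0,1) h→(0,0,1) k→(2,1,2)
  ⟦path⟧₂ = (1 1 2; 2 0 1; 1 0 2)
Equal? equal; square commutes

Answer: COMMUTES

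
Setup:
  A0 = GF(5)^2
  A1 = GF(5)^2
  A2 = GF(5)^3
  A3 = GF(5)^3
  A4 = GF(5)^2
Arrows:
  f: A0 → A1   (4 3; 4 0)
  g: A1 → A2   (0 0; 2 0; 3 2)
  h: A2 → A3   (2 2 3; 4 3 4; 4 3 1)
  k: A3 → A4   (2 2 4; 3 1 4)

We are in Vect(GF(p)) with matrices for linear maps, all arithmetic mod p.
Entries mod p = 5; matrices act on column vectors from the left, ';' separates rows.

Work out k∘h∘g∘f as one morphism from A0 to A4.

Answer: (1 4; 3 4)

Work:
  e0=(1,0) f→(4,4) g→(0,3,0) h→(1,4,4) k→(1,3)
  e1=(0,1) f→(3,0) g→(0,1,4) h→(4,4,2) k→(4,4)
result: (1 4; 3 4)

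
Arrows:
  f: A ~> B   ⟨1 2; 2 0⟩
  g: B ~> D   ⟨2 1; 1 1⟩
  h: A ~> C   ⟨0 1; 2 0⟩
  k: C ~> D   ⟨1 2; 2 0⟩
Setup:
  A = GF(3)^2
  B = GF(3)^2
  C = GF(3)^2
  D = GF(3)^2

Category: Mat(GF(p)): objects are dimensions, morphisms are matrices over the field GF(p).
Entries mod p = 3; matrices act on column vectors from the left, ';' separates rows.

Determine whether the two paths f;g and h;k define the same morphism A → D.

Answer: COMMUTES

Trace:
1) trace f;g:
  e0=[1,0] f~>[1,2] g~>[1,0]
  e1=[0,1] f~>[2,0] g~>[1,2]
  result₁ = ⟨1 1; 0 2⟩
2) trace h;k:
  e0=[1,0] h~>[0,2] k~>[1,0]
  e1=[0,1] h~>[1,0] k~>[1,2]
  result₂ = ⟨1 1; 0 2⟩
Equal? equal; square commutes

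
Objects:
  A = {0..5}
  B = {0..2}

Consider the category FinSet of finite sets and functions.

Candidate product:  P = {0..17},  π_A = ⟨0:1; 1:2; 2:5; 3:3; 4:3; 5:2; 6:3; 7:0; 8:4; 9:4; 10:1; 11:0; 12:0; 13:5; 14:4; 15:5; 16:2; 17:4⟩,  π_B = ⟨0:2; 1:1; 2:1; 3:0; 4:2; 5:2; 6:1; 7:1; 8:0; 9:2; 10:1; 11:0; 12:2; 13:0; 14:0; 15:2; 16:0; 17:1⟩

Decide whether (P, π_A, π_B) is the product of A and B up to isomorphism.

Answer: NOT A VALID PRODUCT — duplicate pair at indices 14,8

Trace:
|A|·|B| = 6·3 = 18;  |P| = 18
Check the pairing map k ↦ (π_A(k), π_B(k)):
  0 : (1,2)
  1 : (2,1)
  2 : (5,1)
  3 : (3,0)
  4 : (3,2)
  5 : (2,2)
  6 : (3,1)
  7 : (0,1)
  8 : (4,0)
  9 : (4,2)
  10 : (1,1)
  11 : (0,0)
  12 : (0,2)
  13 : (5,0)
  14 : (4,0)  ✗ repeats pair of k=8
  15 : (5,2)
  16 : (2,0)
  17 : (4,1)
distinct pairs in image: 17 / 18 needed
  → (4,0) hit at k=8 and k=14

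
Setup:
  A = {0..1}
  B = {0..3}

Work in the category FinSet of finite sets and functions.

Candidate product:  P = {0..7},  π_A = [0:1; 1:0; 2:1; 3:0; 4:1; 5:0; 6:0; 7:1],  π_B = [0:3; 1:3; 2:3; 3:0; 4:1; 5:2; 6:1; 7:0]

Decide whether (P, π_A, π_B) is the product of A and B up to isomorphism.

|A|·|B| = 2·4 = 8;  |P| = 8
Check the pairing map k ↦ (π_A(k), π_B(k)):
  0 : (1,3)
  1 : (0,3)
  2 : (1,3)  ✗ repeats pair of k=0
  3 : (0,0)
  4 : (1,1)
  5 : (0,2)
  6 : (0,1)
  7 : (1,0)
distinct pairs in image: 7 / 8 needed
  → (1,3) hit at k=0 and k=2

Answer: NOT A VALID PRODUCT — duplicate pair at indices 0,2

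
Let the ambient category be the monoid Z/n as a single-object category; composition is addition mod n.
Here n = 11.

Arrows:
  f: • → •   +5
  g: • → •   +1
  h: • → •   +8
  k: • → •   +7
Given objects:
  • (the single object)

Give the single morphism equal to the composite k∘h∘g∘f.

Answer: +10

Derivation:
  0 +5≡5 +1≡6 +8≡3 +7≡10  (mod 11)
result: +10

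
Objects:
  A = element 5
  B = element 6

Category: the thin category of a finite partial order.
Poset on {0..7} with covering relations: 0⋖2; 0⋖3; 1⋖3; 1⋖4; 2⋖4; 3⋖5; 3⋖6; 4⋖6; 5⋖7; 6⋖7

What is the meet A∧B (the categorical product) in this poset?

Answer: A∧B = 3

Derivation:
Common predecessors of 5,6: {0,1,3}
  0 ≤ 3
  1 ≤ 3
  3 ≤ 3
glb = 3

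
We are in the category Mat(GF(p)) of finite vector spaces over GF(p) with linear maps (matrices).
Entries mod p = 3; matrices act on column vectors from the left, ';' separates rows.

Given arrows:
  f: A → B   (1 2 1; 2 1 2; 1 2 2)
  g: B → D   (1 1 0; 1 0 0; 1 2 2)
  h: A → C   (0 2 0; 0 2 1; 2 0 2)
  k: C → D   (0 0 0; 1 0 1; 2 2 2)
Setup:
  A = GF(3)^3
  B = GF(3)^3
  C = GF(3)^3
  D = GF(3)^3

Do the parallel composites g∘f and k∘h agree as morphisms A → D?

Along f;g (path 1):
  e0=⟨1,0,0⟩ f→⟨1,2,1⟩ g→⟨0,1,1⟩
  e1=⟨0,1,0⟩ f→⟨2,1,2⟩ g→⟨0,2,2⟩
  e2=⟨0,0,1⟩ f→⟨1,2,2⟩ g→⟨0,1,0⟩
  ⟦path⟧₁ = (0 0 0; 1 2 1; 1 2 0)
Along h;k (path 2):
  e0=⟨1,0,0⟩ h→⟨0,0,2⟩ k→⟨0,2,1⟩
  e1=⟨0,1,0⟩ h→⟨2,2,0⟩ k→⟨0,2,2⟩
  e2=⟨0,0,1⟩ h→⟨0,1,2⟩ k→⟨0,2,0⟩
  ⟦path⟧₂ = (0 0 0; 2 2 2; 1 2 0)
Equal? NO — does not commute

Answer: DOES NOT COMMUTE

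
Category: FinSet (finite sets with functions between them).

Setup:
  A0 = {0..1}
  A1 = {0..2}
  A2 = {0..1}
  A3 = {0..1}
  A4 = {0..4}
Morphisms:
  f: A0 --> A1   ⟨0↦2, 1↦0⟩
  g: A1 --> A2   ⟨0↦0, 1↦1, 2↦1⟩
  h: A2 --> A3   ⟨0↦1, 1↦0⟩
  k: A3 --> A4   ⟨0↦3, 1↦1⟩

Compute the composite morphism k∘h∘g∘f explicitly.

Answer: ⟨0↦3, 1↦1⟩

Trace:
  0 f-->2 g-->1 h-->0 k-->3
  1 f-->0 g-->0 h-->1 k-->1
composite: ⟨0↦3, 1↦1⟩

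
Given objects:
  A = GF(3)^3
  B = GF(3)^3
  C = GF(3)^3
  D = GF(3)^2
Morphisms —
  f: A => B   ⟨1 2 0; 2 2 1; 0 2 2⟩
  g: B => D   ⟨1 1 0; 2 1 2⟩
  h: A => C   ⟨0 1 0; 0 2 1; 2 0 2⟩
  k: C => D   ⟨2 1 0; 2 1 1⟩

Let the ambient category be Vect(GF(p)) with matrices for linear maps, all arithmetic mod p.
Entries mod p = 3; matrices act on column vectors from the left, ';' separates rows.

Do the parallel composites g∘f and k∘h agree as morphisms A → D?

Answer: DOES NOT COMMUTE

Work:
1) trace f;g:
  e0=[1,0,0] f=>[1,2,0] g=>[0,1]
  e1=[0,1,0] f=>[2,2,2] g=>[1,1]
  e2=[0,0,1] f=>[0,1,2] g=>[1,2]
  result₁ = ⟨0 1 1; 1 1 2⟩
2) trace h;k:
  e0=[1,0,0] h=>[0,0,2] k=>[0,2]
  e1=[0,1,0] h=>[1,2,0] k=>[1,1]
  e2=[0,0,1] h=>[0,1,2] k=>[1,0]
  result₂ = ⟨0 1 1; 2 1 0⟩
Equal? differ; not commutative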